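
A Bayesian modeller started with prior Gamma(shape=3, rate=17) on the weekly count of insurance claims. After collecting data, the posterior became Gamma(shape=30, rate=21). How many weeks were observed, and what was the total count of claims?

n = 4 weeks with total 27 claims

Gamma–Poisson conjugacy: posterior shape = α + Σxᵢ, posterior rate = β + n.
Matching: Σxᵢ = 30 − 3 = 27 and n = 21 − 17 = 4.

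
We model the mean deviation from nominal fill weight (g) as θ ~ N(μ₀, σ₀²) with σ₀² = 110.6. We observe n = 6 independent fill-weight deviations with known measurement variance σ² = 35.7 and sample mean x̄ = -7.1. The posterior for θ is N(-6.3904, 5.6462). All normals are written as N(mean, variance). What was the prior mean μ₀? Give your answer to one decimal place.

The posterior mean is a precision-weighted average: μ_n = (τ₀μ₀ + τ_data·x̄)/(τ₀+τ_data), with τ₀=1/σ₀² and τ_data=n/σ².
Here τ₀ = 1/110.6 = 0.009042 and τ_data = 6/35.7 = 0.168067, so τ_n = 0.177109.
Rearranging for μ₀: μ₀ = (μ_n·τ_n − τ_data·x̄)/τ₀ = (-6.3904·0.177109 − 0.168067·-7.1) / 0.009042 = 0.061478/0.009042 ≈ 6.8.

μ₀ = 6.8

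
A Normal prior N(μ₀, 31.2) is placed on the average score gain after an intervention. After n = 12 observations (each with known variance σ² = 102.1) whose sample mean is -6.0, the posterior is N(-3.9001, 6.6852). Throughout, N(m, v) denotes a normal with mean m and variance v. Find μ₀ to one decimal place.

μ₀ = 3.8

With known observation variance, the Normal–Normal posterior has precision τ_n = τ₀ + n/σ² and mean μ_n = (τ₀μ₀ + (n/σ²)x̄)/τ_n.
Here τ₀ = 1/31.2 = 0.032051 and τ_data = 12/102.1 = 0.117532, so τ_n = 0.149583.
Rearranging for μ₀: μ₀ = (μ_n·τ_n − τ_data·x̄)/τ₀ = (-3.9001·0.149583 − 0.117532·-6.0) / 0.032051 = 0.121803/0.032051 ≈ 3.8.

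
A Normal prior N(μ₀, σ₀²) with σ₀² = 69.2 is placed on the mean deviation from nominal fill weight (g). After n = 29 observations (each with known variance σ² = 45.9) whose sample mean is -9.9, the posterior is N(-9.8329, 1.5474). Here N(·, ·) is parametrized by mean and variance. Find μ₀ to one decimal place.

With known observation variance, the Normal–Normal posterior has precision τ_n = τ₀ + n/σ² and mean μ_n = (τ₀μ₀ + (n/σ²)x̄)/τ_n.
Here τ₀ = 1/69.2 = 0.014451 and τ_data = 29/45.9 = 0.631808, so τ_n = 0.646259.
Rearranging for μ₀: μ₀ = (μ_n·τ_n − τ_data·x̄)/τ₀ = (-9.8329·0.646259 − 0.631808·-9.9) / 0.014451 = -0.099701/0.014451 ≈ -6.9.

μ₀ = -6.9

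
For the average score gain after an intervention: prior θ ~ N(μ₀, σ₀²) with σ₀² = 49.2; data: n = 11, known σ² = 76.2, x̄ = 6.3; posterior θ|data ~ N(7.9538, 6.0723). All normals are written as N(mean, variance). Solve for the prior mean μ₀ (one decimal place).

With known observation variance, the Normal–Normal posterior has precision τ_n = τ₀ + n/σ² and mean μ_n = (τ₀μ₀ + (n/σ²)x̄)/τ_n.
Here τ₀ = 1/49.2 = 0.020325 and τ_data = 11/76.2 = 0.144357, so τ_n = 0.164682.
Rearranging for μ₀: μ₀ = (μ_n·τ_n − τ_data·x̄)/τ₀ = (7.9538·0.164682 − 0.144357·6.3) / 0.020325 = 0.400399/0.020325 ≈ 19.7.

μ₀ = 19.7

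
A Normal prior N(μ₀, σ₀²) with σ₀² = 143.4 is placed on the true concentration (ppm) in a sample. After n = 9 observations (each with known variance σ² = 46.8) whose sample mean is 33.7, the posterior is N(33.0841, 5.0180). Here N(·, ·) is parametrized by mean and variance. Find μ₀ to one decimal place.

With known observation variance, the Normal–Normal posterior has precision τ_n = τ₀ + n/σ² and mean μ_n = (τ₀μ₀ + (n/σ²)x̄)/τ_n.
Here τ₀ = 1/143.4 = 0.006974 and τ_data = 9/46.8 = 0.192308, so τ_n = 0.199282.
Rearranging for μ₀: μ₀ = (μ_n·τ_n − τ_data·x̄)/τ₀ = (33.0841·0.199282 − 0.192308·33.7) / 0.006974 = 0.112286/0.006974 ≈ 16.1.

μ₀ = 16.1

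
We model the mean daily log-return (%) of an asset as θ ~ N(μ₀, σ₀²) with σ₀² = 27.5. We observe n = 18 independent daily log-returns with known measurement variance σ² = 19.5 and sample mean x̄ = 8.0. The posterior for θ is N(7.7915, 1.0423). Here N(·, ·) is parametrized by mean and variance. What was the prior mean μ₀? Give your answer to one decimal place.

The posterior mean is a precision-weighted average: μ_n = (τ₀μ₀ + τ_data·x̄)/(τ₀+τ_data), with τ₀=1/σ₀² and τ_data=n/σ².
Here τ₀ = 1/27.5 = 0.036364 and τ_data = 18/19.5 = 0.923077, so τ_n = 0.959441.
Rearranging for μ₀: μ₀ = (μ_n·τ_n − τ_data·x̄)/τ₀ = (7.7915·0.959441 − 0.923077·8.0) / 0.036364 = 0.090869/0.036364 ≈ 2.5.

μ₀ = 2.5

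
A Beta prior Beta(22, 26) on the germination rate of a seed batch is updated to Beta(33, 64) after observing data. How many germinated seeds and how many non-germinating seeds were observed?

11 germinated seeds and 38 non-germinating seeds

A Beta(a, b) prior with s successes and f failures in binomial data gives a Beta(a+s, b+f) posterior.
Match parameters: s=33−22=11, f=64−26=38.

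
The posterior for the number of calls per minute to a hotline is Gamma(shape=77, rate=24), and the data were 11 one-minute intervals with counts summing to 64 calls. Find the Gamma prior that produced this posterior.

A Gamma(α, β) prior (rate parametrization) on a Poisson rate with n observations summing to S gives posterior Gamma(α+S, β+n).
So α = 77 − 64 = 13 and β = 24 − 11 = 13.

Gamma(shape=13, rate=13)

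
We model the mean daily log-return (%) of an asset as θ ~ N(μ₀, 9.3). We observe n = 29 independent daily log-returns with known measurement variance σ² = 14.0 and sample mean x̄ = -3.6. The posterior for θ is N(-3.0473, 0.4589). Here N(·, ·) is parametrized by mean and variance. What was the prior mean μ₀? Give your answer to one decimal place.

μ₀ = 7.6

The posterior mean is a precision-weighted average: μ_n = (τ₀μ₀ + τ_data·x̄)/(τ₀+τ_data), with τ₀=1/σ₀² and τ_data=n/σ².
Here τ₀ = 1/9.3 = 0.107527 and τ_data = 29/14.0 = 2.071429, so τ_n = 2.178956.
Rearranging for μ₀: μ₀ = (μ_n·τ_n − τ_data·x̄)/τ₀ = (-3.0473·2.178956 − 2.071429·-3.6) / 0.107527 = 0.817212/0.107527 ≈ 7.6.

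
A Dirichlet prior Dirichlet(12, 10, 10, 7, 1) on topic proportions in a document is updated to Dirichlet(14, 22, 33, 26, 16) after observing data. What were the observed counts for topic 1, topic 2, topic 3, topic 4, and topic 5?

For a Dirichlet(α) prior with multinomial counts c, the posterior is Dirichlet(α + c) componentwise.
Counts are posterior − prior componentwise: 14−12=2, 22−10=12, 33−10=23, 26−7=19, 16−1=15.

counts (2, 12, 23, 19, 15)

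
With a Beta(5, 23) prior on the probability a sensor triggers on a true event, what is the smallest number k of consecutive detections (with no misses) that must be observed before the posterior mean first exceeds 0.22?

After k detections and 0 misses the posterior is Beta(5+k, 23), with mean (5+k)/(5+23+k).
Set (5+k)/(28+k) > 0.22 and solve: k > (0.22·28 − 5)/(1 − 0.22) = 1.487.
The smallest integer exceeding 1.487 is 2.

k = 2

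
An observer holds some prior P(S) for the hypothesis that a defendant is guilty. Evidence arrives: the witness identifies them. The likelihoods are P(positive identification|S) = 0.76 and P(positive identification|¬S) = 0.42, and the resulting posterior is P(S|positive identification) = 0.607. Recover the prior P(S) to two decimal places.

In odds form, posterior odds = prior odds × likelihood ratio, so prior odds = posterior odds ÷ LR.
Posterior odds = 0.607/(1−0.607) = 1.5445. LR = 0.76/0.42 = 1.8095.
Prior odds = 1.5445/1.8095 = 0.8536, so P(S) = 0.8536/(1+0.8536) ≈ 0.46.

P(S) = 0.46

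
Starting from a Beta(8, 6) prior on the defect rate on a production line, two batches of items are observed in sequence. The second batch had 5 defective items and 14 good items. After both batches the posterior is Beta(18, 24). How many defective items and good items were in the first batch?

Sequential conjugate updates are equivalent to a single update on the pooled data, so total successes = posterior α − prior α and total failures = posterior β − prior β.
Total across both batches: 18−8=10 defective items, 24−6=18 good items.
Subtract the second batch: 10−5=5 defective items and 18−14=4 good items.

5 defective items and 4 good items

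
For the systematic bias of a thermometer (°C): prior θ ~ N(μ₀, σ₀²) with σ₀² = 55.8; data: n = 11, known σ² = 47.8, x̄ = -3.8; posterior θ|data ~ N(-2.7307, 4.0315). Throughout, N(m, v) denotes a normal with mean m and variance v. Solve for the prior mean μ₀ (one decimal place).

μ₀ = 11.0

With known observation variance, the Normal–Normal posterior has precision τ_n = τ₀ + n/σ² and mean μ_n = (τ₀μ₀ + (n/σ²)x̄)/τ_n.
Here τ₀ = 1/55.8 = 0.017921 and τ_data = 11/47.8 = 0.230126, so τ_n = 0.248047.
Rearranging for μ₀: μ₀ = (μ_n·τ_n − τ_data·x̄)/τ₀ = (-2.7307·0.248047 − 0.230126·-3.8) / 0.017921 = 0.197137/0.017921 ≈ 11.0.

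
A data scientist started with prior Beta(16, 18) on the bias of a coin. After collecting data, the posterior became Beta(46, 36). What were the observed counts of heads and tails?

Beta is conjugate to the binomial likelihood: posterior = Beta(a+s, b+f).
Match parameters: s=46−16=30, f=36−18=18.

30 heads and 18 tails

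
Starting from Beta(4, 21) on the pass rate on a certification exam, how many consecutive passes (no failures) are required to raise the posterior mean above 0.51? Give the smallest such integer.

k = 18

After k passes and 0 failures the posterior is Beta(4+k, 21), with mean (4+k)/(4+21+k).
Set (4+k)/(25+k) > 0.51 and solve: k > (0.51·25 − 4)/(1 − 0.51) = 17.857.
The smallest integer exceeding 17.857 is 18.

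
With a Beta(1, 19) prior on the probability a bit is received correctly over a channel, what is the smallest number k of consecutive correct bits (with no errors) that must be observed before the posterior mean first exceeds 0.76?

After k correct bits and 0 errors the posterior is Beta(1+k, 19), with mean (1+k)/(1+19+k).
Set (1+k)/(20+k) > 0.76 and solve: k > (0.76·20 − 1)/(1 − 0.76) = 59.167.
The smallest integer exceeding 59.167 is 60, and checking k=60: (61)/(80) = 0.7625 > 0.76.

k = 60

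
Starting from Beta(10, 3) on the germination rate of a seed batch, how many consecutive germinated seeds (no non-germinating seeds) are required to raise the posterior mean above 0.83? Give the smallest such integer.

After k germinated seeds and 0 non-germinating seeds the posterior is Beta(10+k, 3), with mean (10+k)/(10+3+k).
Set (10+k)/(13+k) > 0.83 and solve: k > (0.83·13 − 10)/(1 − 0.83) = 4.647.
The smallest integer exceeding 4.647 is 5, and checking k=5: (15)/(18) = 0.8333 > 0.83.

k = 5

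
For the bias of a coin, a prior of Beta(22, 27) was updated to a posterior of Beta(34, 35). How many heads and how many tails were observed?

12 heads and 8 tails

A Beta(a, b) prior with s successes and f failures in binomial data gives a Beta(a+s, b+f) posterior.
Match parameters: s=34−22=12, f=35−27=8.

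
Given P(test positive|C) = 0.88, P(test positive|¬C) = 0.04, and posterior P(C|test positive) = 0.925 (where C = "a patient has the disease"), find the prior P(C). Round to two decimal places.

Bayes' rule in odds form gives O(C|E) = O(C)·[P(E|C)/P(E|¬C)], hence O(C) = O(C|E)/LR.
Posterior odds = 0.925/(1−0.925) = 12.3333. LR = 0.88/0.04 = 22.0000.
Prior odds = 12.3333/22.0000 = 0.5606, so P(C) = 0.5606/(1+0.5606) ≈ 0.36.

P(C) = 0.36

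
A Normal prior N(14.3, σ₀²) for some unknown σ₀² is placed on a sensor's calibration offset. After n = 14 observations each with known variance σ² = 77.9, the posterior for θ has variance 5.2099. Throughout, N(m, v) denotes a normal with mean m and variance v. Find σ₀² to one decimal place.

Posterior precision equals prior precision plus data precision: 1/σ_n² = 1/σ₀² + n/σ².
So 1/σ₀² = 1/5.2099 − 14/77.9 = 0.191942 − 0.179718 = 0.012224.
Hence σ₀² = 1/0.012224 ≈ 81.8.

σ₀² = 81.8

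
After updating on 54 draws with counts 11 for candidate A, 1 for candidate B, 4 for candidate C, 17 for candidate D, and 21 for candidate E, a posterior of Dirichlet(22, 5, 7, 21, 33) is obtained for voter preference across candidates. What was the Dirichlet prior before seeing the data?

Dirichlet(11, 4, 3, 4, 12)

For a Dirichlet(α) prior with multinomial counts c, the posterior is Dirichlet(α + c) componentwise.
Subtract each count from the matching posterior parameter: 22−11=11, 5−1=4, 7−4=3, 21−17=4, 33−21=12.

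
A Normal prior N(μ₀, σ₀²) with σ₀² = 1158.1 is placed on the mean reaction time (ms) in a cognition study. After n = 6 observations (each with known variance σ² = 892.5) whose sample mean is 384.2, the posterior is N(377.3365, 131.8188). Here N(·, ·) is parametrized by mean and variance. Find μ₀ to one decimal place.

The posterior mean is a precision-weighted average: μ_n = (τ₀μ₀ + τ_data·x̄)/(τ₀+τ_data), with τ₀=1/σ₀² and τ_data=n/σ².
Here τ₀ = 1/1158.1 = 0.000863 and τ_data = 6/892.5 = 0.006723, so τ_n = 0.007586.
Rearranging for μ₀: μ₀ = (μ_n·τ_n − τ_data·x̄)/τ₀ = (377.3365·0.007586 − 0.006723·384.2) / 0.000863 = 0.279498/0.000863 ≈ 323.9.

μ₀ = 323.9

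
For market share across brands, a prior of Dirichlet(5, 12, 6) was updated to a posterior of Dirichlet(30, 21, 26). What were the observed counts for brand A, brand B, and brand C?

For a Dirichlet(α) prior with multinomial counts c, the posterior is Dirichlet(α + c) componentwise.
Counts are posterior − prior componentwise: 30−5=25, 21−12=9, 26−6=20.

counts (25, 9, 20)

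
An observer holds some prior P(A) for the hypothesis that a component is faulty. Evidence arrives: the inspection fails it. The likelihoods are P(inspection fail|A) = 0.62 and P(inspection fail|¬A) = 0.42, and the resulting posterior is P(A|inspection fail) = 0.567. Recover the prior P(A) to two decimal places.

Bayes' rule in odds form gives O(A|E) = O(A)·[P(E|A)/P(E|¬A)], hence O(A) = O(A|E)/LR.
Posterior odds = 0.567/(1−0.567) = 1.3095. LR = 0.62/0.42 = 1.4762.
Prior odds = 1.3095/1.4762 = 0.8871, so P(A) = 0.8871/(1+0.8871) ≈ 0.47.

P(A) = 0.47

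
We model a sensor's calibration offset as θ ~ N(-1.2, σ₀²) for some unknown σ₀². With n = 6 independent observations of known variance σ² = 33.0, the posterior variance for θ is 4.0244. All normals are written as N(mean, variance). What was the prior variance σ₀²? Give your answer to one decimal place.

σ₀² = 15.0

Posterior precision equals prior precision plus data precision: 1/σ_n² = 1/σ₀² + n/σ².
So 1/σ₀² = 1/4.0244 − 6/33.0 = 0.248484 − 0.181818 = 0.066666.
Hence σ₀² = 1/0.066666 ≈ 15.0.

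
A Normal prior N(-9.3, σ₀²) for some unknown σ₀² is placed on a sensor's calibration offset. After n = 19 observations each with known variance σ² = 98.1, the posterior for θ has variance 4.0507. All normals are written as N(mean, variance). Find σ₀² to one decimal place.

For the Normal–Normal model with known σ², precisions add: τ_n = τ₀ + n/σ².
So 1/σ₀² = 1/4.0507 − 19/98.1 = 0.246871 − 0.193680 = 0.053191.
Hence σ₀² = 1/0.053191 ≈ 18.8.

σ₀² = 18.8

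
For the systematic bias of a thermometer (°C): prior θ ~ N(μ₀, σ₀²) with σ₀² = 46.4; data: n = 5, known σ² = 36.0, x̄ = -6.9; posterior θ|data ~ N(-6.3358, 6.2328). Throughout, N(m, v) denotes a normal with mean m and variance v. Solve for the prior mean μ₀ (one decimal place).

μ₀ = -2.7

With known observation variance, the Normal–Normal posterior has precision τ_n = τ₀ + n/σ² and mean μ_n = (τ₀μ₀ + (n/σ²)x̄)/τ_n.
Here τ₀ = 1/46.4 = 0.021552 and τ_data = 5/36.0 = 0.138889, so τ_n = 0.160441.
Rearranging for μ₀: μ₀ = (μ_n·τ_n − τ_data·x̄)/τ₀ = (-6.3358·0.160441 − 0.138889·-6.9) / 0.021552 = -0.058188/0.021552 ≈ -2.7.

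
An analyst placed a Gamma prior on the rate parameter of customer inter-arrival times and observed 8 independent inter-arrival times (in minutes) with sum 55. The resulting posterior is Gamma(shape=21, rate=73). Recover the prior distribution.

Gamma–exponential conjugacy: posterior shape = α + n, posterior rate = β + Σtᵢ.
So α = 21 − 8 = 13 and β = 73 − 55 = 18.

Gamma(shape=13, rate=18)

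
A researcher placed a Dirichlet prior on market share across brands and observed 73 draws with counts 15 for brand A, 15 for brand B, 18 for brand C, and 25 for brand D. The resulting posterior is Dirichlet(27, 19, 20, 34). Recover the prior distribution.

Dirichlet(12, 4, 2, 9)

For a Dirichlet(α) prior with multinomial counts c, the posterior is Dirichlet(α + c) componentwise.
Subtract each count from the matching posterior parameter: 27−15=12, 19−15=4, 20−18=2, 34−25=9.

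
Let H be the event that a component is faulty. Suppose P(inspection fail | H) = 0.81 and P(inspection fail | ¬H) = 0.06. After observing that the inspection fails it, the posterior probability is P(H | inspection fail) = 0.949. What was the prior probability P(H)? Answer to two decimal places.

P(H) = 0.58

Bayes' rule in odds form gives O(H|E) = O(H)·[P(E|H)/P(E|¬H)], hence O(H) = O(H|E)/LR.
Posterior odds = 0.949/(1−0.949) = 18.6078. LR = 0.81/0.06 = 13.5000.
Prior odds = 18.6078/13.5000 = 1.3784, so P(H) = 1.3784/(1+1.3784) ≈ 0.58.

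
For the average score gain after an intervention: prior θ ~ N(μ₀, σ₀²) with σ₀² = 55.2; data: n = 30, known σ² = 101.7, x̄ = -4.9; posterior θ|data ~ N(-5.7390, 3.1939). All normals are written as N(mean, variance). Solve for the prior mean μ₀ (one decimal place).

The posterior mean is a precision-weighted average: μ_n = (τ₀μ₀ + τ_data·x̄)/(τ₀+τ_data), with τ₀=1/σ₀² and τ_data=n/σ².
Here τ₀ = 1/55.2 = 0.018116 and τ_data = 30/101.7 = 0.294985, so τ_n = 0.313101.
Rearranging for μ₀: μ₀ = (μ_n·τ_n − τ_data·x̄)/τ₀ = (-5.7390·0.313101 − 0.294985·-4.9) / 0.018116 = -0.351460/0.018116 ≈ -19.4.

μ₀ = -19.4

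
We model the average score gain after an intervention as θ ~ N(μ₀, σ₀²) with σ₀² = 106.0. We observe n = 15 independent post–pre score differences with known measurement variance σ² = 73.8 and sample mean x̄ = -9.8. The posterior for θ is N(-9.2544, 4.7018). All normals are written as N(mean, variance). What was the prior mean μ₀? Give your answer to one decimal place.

The posterior mean is a precision-weighted average: μ_n = (τ₀μ₀ + τ_data·x̄)/(τ₀+τ_data), with τ₀=1/σ₀² and τ_data=n/σ².
Here τ₀ = 1/106.0 = 0.009434 and τ_data = 15/73.8 = 0.203252, so τ_n = 0.212686.
Rearranging for μ₀: μ₀ = (μ_n·τ_n − τ_data·x̄)/τ₀ = (-9.2544·0.212686 − 0.203252·-9.8) / 0.009434 = 0.023588/0.009434 ≈ 2.5.

μ₀ = 2.5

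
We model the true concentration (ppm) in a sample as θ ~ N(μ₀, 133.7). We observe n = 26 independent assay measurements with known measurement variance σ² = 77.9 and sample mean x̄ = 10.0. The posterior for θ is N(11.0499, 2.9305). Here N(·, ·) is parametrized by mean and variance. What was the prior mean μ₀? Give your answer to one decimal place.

With known observation variance, the Normal–Normal posterior has precision τ_n = τ₀ + n/σ² and mean μ_n = (τ₀μ₀ + (n/σ²)x̄)/τ_n.
Here τ₀ = 1/133.7 = 0.007479 and τ_data = 26/77.9 = 0.333761, so τ_n = 0.341240.
Rearranging for μ₀: μ₀ = (μ_n·τ_n − τ_data·x̄)/τ₀ = (11.0499·0.341240 − 0.333761·10.0) / 0.007479 = 0.433058/0.007479 ≈ 57.9.

μ₀ = 57.9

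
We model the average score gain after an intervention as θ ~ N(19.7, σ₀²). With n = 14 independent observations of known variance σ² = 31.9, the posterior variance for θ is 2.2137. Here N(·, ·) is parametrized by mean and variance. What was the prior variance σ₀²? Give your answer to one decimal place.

σ₀² = 77.8

For the Normal–Normal model with known σ², precisions add: τ_n = τ₀ + n/σ².
So 1/σ₀² = 1/2.2137 − 14/31.9 = 0.451732 − 0.438871 = 0.012861.
Hence σ₀² = 1/0.012861 ≈ 77.8.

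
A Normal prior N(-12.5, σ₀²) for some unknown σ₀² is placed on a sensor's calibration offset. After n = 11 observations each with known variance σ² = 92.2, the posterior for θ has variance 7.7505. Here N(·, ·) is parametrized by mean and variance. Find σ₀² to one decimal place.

Posterior precision equals prior precision plus data precision: 1/σ_n² = 1/σ₀² + n/σ².
So 1/σ₀² = 1/7.7505 − 11/92.2 = 0.129024 − 0.119306 = 0.009718.
Hence σ₀² = 1/0.009718 ≈ 102.9.

σ₀² = 102.9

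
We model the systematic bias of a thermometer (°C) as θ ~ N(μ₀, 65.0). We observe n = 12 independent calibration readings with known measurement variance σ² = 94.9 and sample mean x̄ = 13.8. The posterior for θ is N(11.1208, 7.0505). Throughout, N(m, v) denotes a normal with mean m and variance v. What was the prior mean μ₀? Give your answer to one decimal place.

The posterior mean is a precision-weighted average: μ_n = (τ₀μ₀ + τ_data·x̄)/(τ₀+τ_data), with τ₀=1/σ₀² and τ_data=n/σ².
Here τ₀ = 1/65.0 = 0.015385 and τ_data = 12/94.9 = 0.126449, so τ_n = 0.141834.
Rearranging for μ₀: μ₀ = (μ_n·τ_n − τ_data·x̄)/τ₀ = (11.1208·0.141834 − 0.126449·13.8) / 0.015385 = -0.167689/0.015385 ≈ -10.9.

μ₀ = -10.9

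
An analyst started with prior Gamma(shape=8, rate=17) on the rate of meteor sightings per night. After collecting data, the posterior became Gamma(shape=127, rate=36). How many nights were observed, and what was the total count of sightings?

Gamma–Poisson conjugacy: posterior shape = α + Σxᵢ, posterior rate = β + n.
Matching: Σxᵢ = 127 − 8 = 119 and n = 36 − 17 = 19.

n = 19 nights with total 119 sightings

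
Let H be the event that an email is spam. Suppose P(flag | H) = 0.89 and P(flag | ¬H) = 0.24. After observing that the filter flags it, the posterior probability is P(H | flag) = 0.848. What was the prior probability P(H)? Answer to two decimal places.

Bayes' rule in odds form gives O(H|E) = O(H)·[P(E|H)/P(E|¬H)], hence O(H) = O(H|E)/LR.
Posterior odds = 0.848/(1−0.848) = 5.5789. LR = 0.89/0.24 = 3.7083.
Prior odds = 5.5789/3.7083 = 1.5044, so P(H) = 1.5044/(1+1.5044) ≈ 0.60.

P(H) = 0.60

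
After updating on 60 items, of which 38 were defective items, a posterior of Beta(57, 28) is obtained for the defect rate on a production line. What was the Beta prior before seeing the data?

Beta is conjugate to the binomial likelihood: posterior = Beta(α+s, β+f).
So α = 57 − 38 = 19 and β = 28 − 22 = 6.

Beta(19, 6)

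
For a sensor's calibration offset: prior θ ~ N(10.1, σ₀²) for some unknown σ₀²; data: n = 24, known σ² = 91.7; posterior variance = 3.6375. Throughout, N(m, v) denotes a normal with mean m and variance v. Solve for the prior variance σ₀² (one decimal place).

σ₀² = 75.8

For the Normal–Normal model with known σ², precisions add: τ_n = τ₀ + n/σ².
So 1/σ₀² = 1/3.6375 − 24/91.7 = 0.274914 − 0.261723 = 0.013191.
Hence σ₀² = 1/0.013191 ≈ 75.8.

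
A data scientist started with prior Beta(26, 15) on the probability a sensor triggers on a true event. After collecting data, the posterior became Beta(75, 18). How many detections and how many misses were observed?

Beta is conjugate to the binomial likelihood: posterior = Beta(α+s, β+f).
So s = 75 − 26 = 49 and f = 18 − 15 = 3.

49 detections and 3 misses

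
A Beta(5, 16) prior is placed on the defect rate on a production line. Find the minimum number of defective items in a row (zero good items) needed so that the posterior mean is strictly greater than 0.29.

k = 2

After k defective items and 0 good items the posterior is Beta(5+k, 16), with mean (5+k)/(5+16+k).
Set (5+k)/(21+k) > 0.29 and solve: k > (0.29·21 − 5)/(1 − 0.29) = 1.535.
The smallest integer exceeding 1.535 is 2.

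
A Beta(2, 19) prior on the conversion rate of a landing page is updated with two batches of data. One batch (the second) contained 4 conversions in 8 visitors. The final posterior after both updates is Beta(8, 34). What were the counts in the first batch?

Because Beta–binomial updating is additive in the counts, the combined data contributed (α_post−α_prior, β_post−β_prior) successes and failures.
Total across both batches: 8−2=6 conversions, 34−19=15 bounces.
Subtract the second batch: 6−4=2 conversions and 15−4=11 bounces.

2 conversions and 11 bounces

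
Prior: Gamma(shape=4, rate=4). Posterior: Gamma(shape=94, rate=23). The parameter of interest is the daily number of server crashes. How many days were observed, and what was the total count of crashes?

n = 19 days with total 90 crashes

Gamma–Poisson conjugacy: posterior shape = α + Σxᵢ, posterior rate = β + n.
Matching: Σxᵢ = 94 − 4 = 90 and n = 23 − 4 = 19.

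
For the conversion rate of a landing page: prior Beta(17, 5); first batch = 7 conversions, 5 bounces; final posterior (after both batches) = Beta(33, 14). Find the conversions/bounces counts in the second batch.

9 conversions and 4 bounces

Because Beta–binomial updating is additive in the counts, the combined data contributed (α_post−α_prior, β_post−β_prior) successes and failures.
Total across both batches: 33−17=16 conversions, 14−5=9 bounces.
Subtract the first batch: 16−7=9 conversions and 9−5=4 bounces.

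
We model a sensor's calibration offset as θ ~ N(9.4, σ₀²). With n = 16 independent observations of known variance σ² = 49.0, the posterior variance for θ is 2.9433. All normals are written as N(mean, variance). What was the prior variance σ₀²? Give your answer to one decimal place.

For the Normal–Normal model with known σ², precisions add: τ_n = τ₀ + n/σ².
So 1/σ₀² = 1/2.9433 − 16/49.0 = 0.339755 − 0.326531 = 0.013224.
Hence σ₀² = 1/0.013224 ≈ 75.6.

σ₀² = 75.6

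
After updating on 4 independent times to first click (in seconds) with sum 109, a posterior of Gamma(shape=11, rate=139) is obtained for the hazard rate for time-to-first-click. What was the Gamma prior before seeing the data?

Gamma(shape=7, rate=30)

For an exponential likelihood with a Gamma(α, β) prior on the rate, n observations with total T give posterior Gamma(α+n, β+T).
So α = 11 − 4 = 7 and β = 139 − 109 = 30.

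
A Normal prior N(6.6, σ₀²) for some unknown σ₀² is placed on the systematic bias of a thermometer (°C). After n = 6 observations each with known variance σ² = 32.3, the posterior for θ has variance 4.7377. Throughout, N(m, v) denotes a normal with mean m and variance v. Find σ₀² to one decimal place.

Posterior precision equals prior precision plus data precision: 1/σ_n² = 1/σ₀² + n/σ².
So 1/σ₀² = 1/4.7377 − 6/32.3 = 0.211073 − 0.185759 = 0.025314.
Hence σ₀² = 1/0.025314 ≈ 39.5.

σ₀² = 39.5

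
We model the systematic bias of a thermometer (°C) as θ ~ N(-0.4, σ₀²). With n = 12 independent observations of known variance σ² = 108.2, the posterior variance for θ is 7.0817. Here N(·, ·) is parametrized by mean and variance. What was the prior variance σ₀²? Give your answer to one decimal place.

σ₀² = 33.0

For the Normal–Normal model with known σ², precisions add: τ_n = τ₀ + n/σ².
So 1/σ₀² = 1/7.0817 − 12/108.2 = 0.141209 − 0.110906 = 0.030303.
Hence σ₀² = 1/0.030303 ≈ 33.0.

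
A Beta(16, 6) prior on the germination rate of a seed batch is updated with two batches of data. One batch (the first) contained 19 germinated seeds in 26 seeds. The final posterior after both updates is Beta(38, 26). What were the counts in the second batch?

Sequential conjugate updates are equivalent to a single update on the pooled data, so total successes = posterior α − prior α and total failures = posterior β − prior β.
Total across both batches: 38−16=22 germinated seeds, 26−6=20 non-germinating seeds.
Subtract the first batch: 22−19=3 germinated seeds and 20−7=13 non-germinating seeds.

3 germinated seeds and 13 non-germinating seeds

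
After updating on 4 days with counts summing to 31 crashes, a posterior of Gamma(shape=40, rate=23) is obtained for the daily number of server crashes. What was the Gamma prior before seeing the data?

Gamma(shape=9, rate=19)

A Gamma(α, β) prior (rate parametrization) on a Poisson rate with n observations summing to S gives posterior Gamma(α+S, β+n).
So α = 40 − 31 = 9 and β = 23 − 4 = 19.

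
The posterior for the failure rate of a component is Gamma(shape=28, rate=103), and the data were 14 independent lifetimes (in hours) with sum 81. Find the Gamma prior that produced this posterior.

Gamma(shape=14, rate=22)

For an exponential likelihood with a Gamma(α, β) prior on the rate, n observations with total T give posterior Gamma(α+n, β+T).
So α = 28 − 14 = 14 and β = 103 − 81 = 22.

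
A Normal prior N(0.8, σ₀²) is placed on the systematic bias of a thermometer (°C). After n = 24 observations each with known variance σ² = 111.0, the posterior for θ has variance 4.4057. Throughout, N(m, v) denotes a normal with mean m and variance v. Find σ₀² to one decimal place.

σ₀² = 92.9

Posterior precision equals prior precision plus data precision: 1/σ_n² = 1/σ₀² + n/σ².
So 1/σ₀² = 1/4.4057 − 24/111.0 = 0.226979 − 0.216216 = 0.010763.
Hence σ₀² = 1/0.010763 ≈ 92.9.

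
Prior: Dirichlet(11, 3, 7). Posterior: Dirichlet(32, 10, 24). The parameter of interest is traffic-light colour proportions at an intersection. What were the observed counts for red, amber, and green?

counts (21, 7, 17)

For a Dirichlet(α) prior with multinomial counts c, the posterior is Dirichlet(α + c) componentwise.
Counts are posterior − prior componentwise: 32−11=21, 10−3=7, 24−7=17.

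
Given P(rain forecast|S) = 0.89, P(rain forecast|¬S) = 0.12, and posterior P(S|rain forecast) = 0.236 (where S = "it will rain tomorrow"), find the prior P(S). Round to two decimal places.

P(S) = 0.04

In odds form, posterior odds = prior odds × likelihood ratio, so prior odds = posterior odds ÷ LR.
Posterior odds = 0.236/(1−0.236) = 0.3089. LR = 0.89/0.12 = 7.4167.
Prior odds = 0.3089/7.4167 = 0.0416, so P(S) = 0.0416/(1+0.0416) ≈ 0.04.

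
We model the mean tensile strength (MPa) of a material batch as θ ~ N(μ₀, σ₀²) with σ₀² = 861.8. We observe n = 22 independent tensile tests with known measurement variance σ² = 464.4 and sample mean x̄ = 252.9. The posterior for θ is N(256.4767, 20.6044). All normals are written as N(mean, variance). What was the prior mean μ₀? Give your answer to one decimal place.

With known observation variance, the Normal–Normal posterior has precision τ_n = τ₀ + n/σ² and mean μ_n = (τ₀μ₀ + (n/σ²)x̄)/τ_n.
Here τ₀ = 1/861.8 = 0.001160 and τ_data = 22/464.4 = 0.047373, so τ_n = 0.048533.
Rearranging for μ₀: μ₀ = (μ_n·τ_n − τ_data·x̄)/τ₀ = (256.4767·0.048533 − 0.047373·252.9) / 0.001160 = 0.466952/0.001160 ≈ 402.5.

μ₀ = 402.5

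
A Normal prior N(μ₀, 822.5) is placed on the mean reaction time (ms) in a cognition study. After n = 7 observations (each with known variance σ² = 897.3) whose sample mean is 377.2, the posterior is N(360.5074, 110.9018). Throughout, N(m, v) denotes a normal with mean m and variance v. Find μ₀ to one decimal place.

μ₀ = 253.4

The posterior mean is a precision-weighted average: μ_n = (τ₀μ₀ + τ_data·x̄)/(τ₀+τ_data), with τ₀=1/σ₀² and τ_data=n/σ².
Here τ₀ = 1/822.5 = 0.001216 and τ_data = 7/897.3 = 0.007801, so τ_n = 0.009017.
Rearranging for μ₀: μ₀ = (μ_n·τ_n − τ_data·x̄)/τ₀ = (360.5074·0.009017 − 0.007801·377.2) / 0.001216 = 0.308158/0.001216 ≈ 253.4.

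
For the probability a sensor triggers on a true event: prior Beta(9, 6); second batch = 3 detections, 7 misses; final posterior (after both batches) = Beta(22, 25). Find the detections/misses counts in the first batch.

Because Beta–binomial updating is additive in the counts, the combined data contributed (α_post−α_prior, β_post−β_prior) successes and failures.
Total across both batches: 22−9=13 detections, 25−6=19 misses.
Subtract the second batch: 13−3=10 detections and 19−7=12 misses.

10 detections and 12 misses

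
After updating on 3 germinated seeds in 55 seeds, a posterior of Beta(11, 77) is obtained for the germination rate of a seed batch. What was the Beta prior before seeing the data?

Beta(8, 25)

Under Beta–binomial conjugacy the posterior parameters are (a+s, b+f).
Subtract the data counts: 11−3=8, 77−52=25.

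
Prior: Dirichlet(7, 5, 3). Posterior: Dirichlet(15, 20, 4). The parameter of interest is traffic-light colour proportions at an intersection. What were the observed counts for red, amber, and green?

counts (8, 15, 1)

For a Dirichlet(α) prior with multinomial counts c, the posterior is Dirichlet(α + c) componentwise.
Counts are posterior − prior componentwise: 15−7=8, 20−5=15, 4−3=1.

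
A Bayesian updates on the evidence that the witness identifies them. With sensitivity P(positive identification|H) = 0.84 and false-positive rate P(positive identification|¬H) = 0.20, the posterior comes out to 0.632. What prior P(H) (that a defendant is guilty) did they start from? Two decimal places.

P(H) = 0.29

Bayes' rule in odds form gives O(H|E) = O(H)·[P(E|H)/P(E|¬H)], hence O(H) = O(H|E)/LR.
Posterior odds = 0.632/(1−0.632) = 1.7174. LR = 0.84/0.20 = 4.2000.
Prior odds = 1.7174/4.2000 = 0.4089, so P(H) = 0.4089/(1+0.4089) ≈ 0.29.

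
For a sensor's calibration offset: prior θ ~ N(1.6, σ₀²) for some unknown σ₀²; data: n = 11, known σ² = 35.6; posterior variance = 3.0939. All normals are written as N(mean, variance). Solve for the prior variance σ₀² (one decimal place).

For the Normal–Normal model with known σ², precisions add: τ_n = τ₀ + n/σ².
So 1/σ₀² = 1/3.0939 − 11/35.6 = 0.323217 − 0.308989 = 0.014228.
Hence σ₀² = 1/0.014228 ≈ 70.3.

σ₀² = 70.3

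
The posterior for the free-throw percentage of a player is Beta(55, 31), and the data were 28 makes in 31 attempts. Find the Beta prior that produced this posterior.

Beta(27, 28)

A Beta(α, β) prior with s successes and f failures in binomial data gives a Beta(α+s, β+f) posterior.
Subtract the data counts: 55−28=27, 31−3=28.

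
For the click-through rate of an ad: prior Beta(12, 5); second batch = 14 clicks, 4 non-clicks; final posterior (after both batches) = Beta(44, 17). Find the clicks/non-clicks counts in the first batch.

18 clicks and 8 non-clicks

Sequential conjugate updates are equivalent to a single update on the pooled data, so total successes = posterior α − prior α and total failures = posterior β − prior β.
Total across both batches: 44−12=32 clicks, 17−5=12 non-clicks.
Subtract the second batch: 32−14=18 clicks and 12−4=8 non-clicks.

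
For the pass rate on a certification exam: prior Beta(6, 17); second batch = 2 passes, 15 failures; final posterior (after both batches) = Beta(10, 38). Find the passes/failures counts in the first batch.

2 passes and 6 failures

Because Beta–binomial updating is additive in the counts, the combined data contributed (α_post−α_prior, β_post−β_prior) successes and failures.
Total across both batches: 10−6=4 passes, 38−17=21 failures.
Subtract the second batch: 4−2=2 passes and 21−15=6 failures.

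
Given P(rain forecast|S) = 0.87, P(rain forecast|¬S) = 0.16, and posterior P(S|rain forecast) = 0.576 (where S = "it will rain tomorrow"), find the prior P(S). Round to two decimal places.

P(S) = 0.20

In odds form, posterior odds = prior odds × likelihood ratio, so prior odds = posterior odds ÷ LR.
Posterior odds = 0.576/(1−0.576) = 1.3585. LR = 0.87/0.16 = 5.4375.
Prior odds = 1.3585/5.4375 = 0.2498, so P(S) = 0.2498/(1+0.2498) ≈ 0.20.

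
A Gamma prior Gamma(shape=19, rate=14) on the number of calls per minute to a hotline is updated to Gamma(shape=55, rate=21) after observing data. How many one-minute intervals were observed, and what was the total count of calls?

n = 7 one-minute intervals with total 36 calls

A Gamma(α, β) prior (rate parametrization) on a Poisson rate with n observations summing to S gives posterior Gamma(α+S, β+n).
Matching: Σxᵢ = 55 − 19 = 36 and n = 21 − 14 = 7.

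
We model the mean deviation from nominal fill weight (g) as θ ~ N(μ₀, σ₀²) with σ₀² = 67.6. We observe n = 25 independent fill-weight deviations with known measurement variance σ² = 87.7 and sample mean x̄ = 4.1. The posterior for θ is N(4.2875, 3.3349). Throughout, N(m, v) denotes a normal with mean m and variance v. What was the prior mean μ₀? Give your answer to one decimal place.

With known observation variance, the Normal–Normal posterior has precision τ_n = τ₀ + n/σ² and mean μ_n = (τ₀μ₀ + (n/σ²)x̄)/τ_n.
Here τ₀ = 1/67.6 = 0.014793 and τ_data = 25/87.7 = 0.285063, so τ_n = 0.299856.
Rearranging for μ₀: μ₀ = (μ_n·τ_n − τ_data·x̄)/τ₀ = (4.2875·0.299856 − 0.285063·4.1) / 0.014793 = 0.116874/0.014793 ≈ 7.9.

μ₀ = 7.9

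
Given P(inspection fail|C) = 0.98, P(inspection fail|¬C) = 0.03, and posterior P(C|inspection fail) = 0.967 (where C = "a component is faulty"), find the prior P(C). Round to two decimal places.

Bayes' rule in odds form gives O(C|E) = O(C)·[P(E|C)/P(E|¬C)], hence O(C) = O(C|E)/LR.
Posterior odds = 0.967/(1−0.967) = 29.3030. LR = 0.98/0.03 = 32.6667.
Prior odds = 29.3030/32.6667 = 0.8970, so P(C) = 0.8970/(1+0.8970) ≈ 0.47.

P(C) = 0.47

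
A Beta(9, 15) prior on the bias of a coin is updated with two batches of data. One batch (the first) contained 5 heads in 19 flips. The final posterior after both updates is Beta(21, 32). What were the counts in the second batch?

7 heads and 3 tails

Because Beta–binomial updating is additive in the counts, the combined data contributed (α_post−α_prior, β_post−β_prior) successes and failures.
Total across both batches: 21−9=12 heads, 32−15=17 tails.
Subtract the first batch: 12−5=7 heads and 17−14=3 tails.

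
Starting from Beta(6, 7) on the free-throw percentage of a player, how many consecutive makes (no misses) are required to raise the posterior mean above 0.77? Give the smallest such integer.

k = 18

After k makes and 0 misses the posterior is Beta(6+k, 7), with mean (6+k)/(6+7+k).
Set (6+k)/(13+k) > 0.77 and solve: k > (0.77·13 − 6)/(1 − 0.77) = 17.435.
The smallest integer exceeding 17.435 is 18.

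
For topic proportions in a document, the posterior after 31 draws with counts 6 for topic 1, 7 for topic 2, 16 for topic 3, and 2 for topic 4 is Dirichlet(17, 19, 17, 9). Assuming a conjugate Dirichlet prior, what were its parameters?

For a Dirichlet(α) prior with multinomial counts c, the posterior is Dirichlet(α + c) componentwise.
Subtract each count from the matching posterior parameter: 17−6=11, 19−7=12, 17−16=1, 9−2=7.

Dirichlet(11, 12, 1, 7)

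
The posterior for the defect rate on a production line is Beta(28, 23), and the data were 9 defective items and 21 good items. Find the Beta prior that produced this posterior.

Beta(19, 2)

A Beta(α, β) prior with s successes and f failures in binomial data gives a Beta(α+s, β+f) posterior.
Subtract the data counts: 28−9=19, 23−21=2.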